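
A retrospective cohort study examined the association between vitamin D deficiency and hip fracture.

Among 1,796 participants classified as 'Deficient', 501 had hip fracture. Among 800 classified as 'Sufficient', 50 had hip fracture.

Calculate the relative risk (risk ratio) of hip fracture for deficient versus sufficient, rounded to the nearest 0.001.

From the description: a = 501, b = 1295, c = 50, d = 750.
Risk in exposed = 501/1796 = 0.27895; risk in unexposed = 50/800 = 0.06250.
RR = 0.27895 / 0.06250 = 4.46325
The risk among the exposed is 4.46 times that among the unexposed.

4.463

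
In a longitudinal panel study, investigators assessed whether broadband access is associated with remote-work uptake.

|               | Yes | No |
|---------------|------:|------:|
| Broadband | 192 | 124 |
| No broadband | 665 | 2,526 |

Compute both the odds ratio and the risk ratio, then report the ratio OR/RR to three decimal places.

2.017

Cells: a = 192, b = 124, c = 665, d = 2526.
OR = (192·2526)/(124·665) = 484992/82460 = 5.88154
Risk in exposed = 192/316 = 0.60759; risk in unexposed = 665/3191 = 0.20840; RR = 2.91554
OR/RR = 5.88154 / 2.91554 = 2.01731
The outcome is not rare, so the OR lies further from 1 than the RR.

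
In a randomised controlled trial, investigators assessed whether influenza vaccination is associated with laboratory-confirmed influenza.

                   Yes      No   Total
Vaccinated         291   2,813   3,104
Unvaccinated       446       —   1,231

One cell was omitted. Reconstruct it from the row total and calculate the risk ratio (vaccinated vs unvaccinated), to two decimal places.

The missing cell is in the unexposed row: 1231 − 446 = 785.
So a = 291, b = 2813, c = 446, d = 785.
RR = [a/(a+b)] / [c/(c+d)] = (291/3104) / (446/1231) = 0.09375/0.36231 = 0.25876

0.26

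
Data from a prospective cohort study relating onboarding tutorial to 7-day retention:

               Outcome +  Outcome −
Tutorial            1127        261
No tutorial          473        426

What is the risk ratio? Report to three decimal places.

1.543

Cells: a = 1127, b = 261, c = 473, d = 426.
Risk in exposed = 1127/1388 = 0.81196; risk in unexposed = 473/899 = 0.52614.
RR = 0.81196 / 0.52614 = 1.54324
The risk among the exposed is 1.54 times that among the unexposed.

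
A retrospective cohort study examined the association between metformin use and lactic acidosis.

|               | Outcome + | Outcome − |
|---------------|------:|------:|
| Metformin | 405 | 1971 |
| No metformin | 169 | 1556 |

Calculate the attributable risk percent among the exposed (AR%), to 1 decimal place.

Cells: a = 405, b = 1971, c = 169, d = 1556.
Risk in exposed = 405/2376 = 0.17045; risk in unexposed = 169/1725 = 0.09797.
RR = 0.17045/0.09797 = 1.73985
AR% = (RR − 1)/RR × 100 = (1.73985 − 1)/1.73985 × 100 = 42.5237%

42.5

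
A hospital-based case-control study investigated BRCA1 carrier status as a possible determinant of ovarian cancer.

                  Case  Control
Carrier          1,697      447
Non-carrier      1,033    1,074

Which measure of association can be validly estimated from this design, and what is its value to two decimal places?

3.95

Cells: a = 1697, b = 447, c = 1033, d = 1074.
This is a hospital-based case-control study: participants were sampled on outcome status, so risks in the source population cannot be estimated directly — relative risk is not valid here. The odds ratio is the appropriate measure.
OR = (a·d)/(b·c) = (1697 × 1074) / (447 × 1033) = 1822578 / 461751 = 3.94710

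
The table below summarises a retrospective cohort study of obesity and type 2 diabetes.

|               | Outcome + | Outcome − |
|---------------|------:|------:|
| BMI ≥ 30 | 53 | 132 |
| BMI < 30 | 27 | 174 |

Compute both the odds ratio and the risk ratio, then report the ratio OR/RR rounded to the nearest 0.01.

Cells: a = 53, b = 132, c = 27, d = 174.
OR = (53·174)/(132·27) = 9222/3564 = 2.58754
Risk in exposed = 53/185 = 0.28649; risk in unexposed = 27/201 = 0.13433; RR = 2.13273
OR/RR = 2.58754 / 2.13273 = 1.21325
The outcome is not rare, so the OR lies further from 1 than the RR.

1.21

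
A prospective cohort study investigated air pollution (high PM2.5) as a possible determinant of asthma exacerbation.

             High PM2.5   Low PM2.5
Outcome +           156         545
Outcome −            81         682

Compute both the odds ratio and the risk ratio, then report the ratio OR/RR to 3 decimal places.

1.626

Reading the table with exposure as columns: a = 156 (High PM2.5, case), b = 81 (High PM2.5, non-case), c = 545 (Low PM2.5, case), d = 682.
OR = (156·682)/(81·545) = 106392/44145 = 2.41006
Risk in exposed = 156/237 = 0.65823; risk in unexposed = 545/1227 = 0.44417; RR = 1.48192
OR/RR = 2.41006 / 1.48192 = 1.62631
The outcome is not rare, so the OR lies further from 1 than the RR.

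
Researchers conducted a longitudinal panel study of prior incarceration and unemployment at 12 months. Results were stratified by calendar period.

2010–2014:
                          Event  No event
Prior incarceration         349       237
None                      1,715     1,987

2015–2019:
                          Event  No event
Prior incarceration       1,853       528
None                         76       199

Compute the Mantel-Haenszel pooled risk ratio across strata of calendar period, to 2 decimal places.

1.63

RR_MH = Σ(aᵢ·n₀ᵢ/nᵢ) / Σ(cᵢ·n₁ᵢ/nᵢ), with n₁ᵢ = aᵢ+bᵢ (exposed), n₀ᵢ = cᵢ+dᵢ (unexposed), nᵢ = n₁ᵢ+n₀ᵢ.
Stratum 1 (2010–2014): n₁ = 586, n₀ = 3702, n = 4288; a·n₀/n = 349·3702/4288 = 301.3055; c·n₁/n = 1715·586/4288 = 234.3727
Stratum 2 (2015–2019): n₁ = 2381, n₀ = 275, n = 2656; a·n₀/n = 1853·275/2656 = 191.8581; c·n₁/n = 76·2381/2656 = 68.1310
RR_MH = (301.3055 + 191.8581) / (234.3727 + 68.1310) = 493.1636 / 302.5037 = 1.63027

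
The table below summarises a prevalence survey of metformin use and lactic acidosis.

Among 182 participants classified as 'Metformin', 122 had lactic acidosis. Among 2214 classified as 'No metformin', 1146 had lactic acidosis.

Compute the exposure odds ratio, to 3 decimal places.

From the description: a = 122, b = 60, c = 1146, d = 1068.
OR = (a·d)/(b·c) = (122 × 1068) / (60 × 1146) = 130296 / 68760 = 1.89494
The odds of lactic acidosis are about 1.89 times as high in the metformin group.

1.895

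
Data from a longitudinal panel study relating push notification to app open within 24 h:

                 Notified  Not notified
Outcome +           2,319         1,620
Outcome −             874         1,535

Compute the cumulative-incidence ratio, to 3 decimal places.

1.414

Reading the table with exposure as columns: a = 2319 (Notified, case), b = 874 (Notified, non-case), c = 1620 (Not notified, case), d = 1535.
Risk in exposed = 2319/3193 = 0.72628; risk in unexposed = 1620/3155 = 0.51347.
RR = 0.72628 / 0.51347 = 1.41445
The risk among the exposed is 1.41 times that among the unexposed.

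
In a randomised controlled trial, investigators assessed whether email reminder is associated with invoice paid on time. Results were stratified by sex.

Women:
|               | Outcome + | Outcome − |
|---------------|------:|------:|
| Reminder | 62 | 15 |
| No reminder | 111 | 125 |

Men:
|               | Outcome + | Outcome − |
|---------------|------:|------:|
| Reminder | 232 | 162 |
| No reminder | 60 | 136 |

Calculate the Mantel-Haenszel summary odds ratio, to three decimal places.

3.590

OR_MH = Σ(aᵢdᵢ/nᵢ) / Σ(bᵢcᵢ/nᵢ), where nᵢ is the stratum total.
Stratum 1 (Women): n = 313; a·d/n = 62·125/313 = 24.7604; b·c/n = 15·111/313 = 5.3195
Stratum 2 (Men): n = 590; a·d/n = 232·136/590 = 53.4780; b·c/n = 162·60/590 = 16.4746
OR_MH = (24.7604 + 53.4780) / (5.3195 + 16.4746) = 78.2383 / 21.7941 = 3.58989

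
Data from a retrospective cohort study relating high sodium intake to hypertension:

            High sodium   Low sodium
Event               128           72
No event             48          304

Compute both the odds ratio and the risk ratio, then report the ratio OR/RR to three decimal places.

2.965

Reading the table with exposure as columns: a = 128 (High sodium, case), b = 48 (High sodium, non-case), c = 72 (Low sodium, case), d = 304.
OR = (128·304)/(48·72) = 38912/3456 = 11.25926
Risk in exposed = 128/176 = 0.72727; risk in unexposed = 72/376 = 0.19149; RR = 3.79798
OR/RR = 11.25926 / 3.79798 = 2.96454
The outcome is not rare, so the OR lies further from 1 than the RR.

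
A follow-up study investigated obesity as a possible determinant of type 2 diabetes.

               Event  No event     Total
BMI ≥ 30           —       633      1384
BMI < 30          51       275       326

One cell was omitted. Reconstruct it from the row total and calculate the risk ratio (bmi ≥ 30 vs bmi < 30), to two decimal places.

3.47

The missing cell is in the exposed row: 1384 − 633 = 751.
So a = 751, b = 633, c = 51, d = 275.
RR = [a/(a+b)] / [c/(c+d)] = (751/1384) / (51/326) = 0.54263/0.15644 = 3.46858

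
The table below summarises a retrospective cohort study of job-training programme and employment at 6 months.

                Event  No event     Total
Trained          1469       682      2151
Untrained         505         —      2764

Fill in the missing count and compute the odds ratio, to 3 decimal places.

The missing cell is in the unexposed row: 2764 − 505 = 2259.
So a = 1469, b = 682, c = 505, d = 2259.
OR = (a·d)/(b·c) = (1469 × 2259) / (682 × 505) = 3318471 / 344410 = 9.63523

9.635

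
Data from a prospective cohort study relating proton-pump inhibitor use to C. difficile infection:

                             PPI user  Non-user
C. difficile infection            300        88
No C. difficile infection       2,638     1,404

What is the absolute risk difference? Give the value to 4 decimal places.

Reading the table with exposure as columns: a = 300 (PPI user, case), b = 2638 (PPI user, non-case), c = 88 (Non-user, case), d = 1404.
Risk in exposed = 300/2938 = 0.102110; risk in unexposed = 88/1492 = 0.058981.
Risk difference = 0.102110 − 0.058981 = 0.043129

0.0431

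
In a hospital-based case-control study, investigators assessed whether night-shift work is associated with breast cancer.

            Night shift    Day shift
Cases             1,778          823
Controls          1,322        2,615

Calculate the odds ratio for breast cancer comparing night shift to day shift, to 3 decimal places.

4.273

Reading the table with exposure as columns: a = 1778 (Night shift, case), b = 1322 (Night shift, non-case), c = 823 (Day shift, case), d = 2615.
OR = (a·d)/(b·c) = (1778 × 2615) / (1322 × 823) = 4649470 / 1088006 = 4.27339
The odds of breast cancer are about 4.27 times as high in the night shift group.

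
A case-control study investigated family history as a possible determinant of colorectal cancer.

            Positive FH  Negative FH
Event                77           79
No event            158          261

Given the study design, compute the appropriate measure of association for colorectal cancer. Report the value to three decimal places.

1.610

Reading the table with exposure as columns: a = 77 (Positive FH, case), b = 158 (Positive FH, non-case), c = 79 (Negative FH, case), d = 261.
This is a case-control study: participants were sampled on outcome status, so risks in the source population cannot be estimated directly — relative risk is not valid here. The odds ratio is the appropriate measure.
OR = (a·d)/(b·c) = (77 × 261) / (158 × 79) = 20097 / 12482 = 1.61008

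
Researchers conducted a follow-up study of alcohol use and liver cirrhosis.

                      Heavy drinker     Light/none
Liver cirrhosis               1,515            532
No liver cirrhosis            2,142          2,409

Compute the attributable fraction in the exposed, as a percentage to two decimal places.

Reading the table with exposure as columns: a = 1515 (Heavy drinker, case), b = 2142 (Heavy drinker, non-case), c = 532 (Light/none, case), d = 2409.
Risk in exposed = 1515/3657 = 0.41427; risk in unexposed = 532/2941 = 0.18089.
RR = 0.41427/0.18089 = 2.29019
AR% = (RR − 1)/RR × 100 = (2.29019 − 1)/2.29019 × 100 = 56.3355%

56.34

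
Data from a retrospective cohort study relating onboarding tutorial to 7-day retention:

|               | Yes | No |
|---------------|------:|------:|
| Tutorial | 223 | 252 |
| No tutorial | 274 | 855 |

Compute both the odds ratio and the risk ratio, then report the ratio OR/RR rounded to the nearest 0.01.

Cells: a = 223, b = 252, c = 274, d = 855.
OR = (223·855)/(252·274) = 190665/69048 = 2.76134
Risk in exposed = 223/475 = 0.46947; risk in unexposed = 274/1129 = 0.24269; RR = 1.93444
OR/RR = 2.76134 / 1.93444 = 1.42746
The outcome is not rare, so the OR lies further from 1 than the RR.

1.43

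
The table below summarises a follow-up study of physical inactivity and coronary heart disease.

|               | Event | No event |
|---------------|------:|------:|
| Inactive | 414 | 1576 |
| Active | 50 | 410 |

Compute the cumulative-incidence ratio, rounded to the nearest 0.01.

Cells: a = 414, b = 1576, c = 50, d = 410.
Risk in exposed = 414/1990 = 0.20804; risk in unexposed = 50/460 = 0.10870.
RR = 0.20804 / 0.10870 = 1.91397
The risk among the exposed is 1.91 times that among the unexposed.

1.91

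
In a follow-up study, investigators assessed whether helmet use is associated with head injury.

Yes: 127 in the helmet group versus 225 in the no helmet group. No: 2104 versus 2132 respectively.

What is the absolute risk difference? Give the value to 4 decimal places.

-0.0385

From the description: a = 127, b = 2104, c = 225, d = 2132.
Risk in exposed = 127/2231 = 0.056925; risk in unexposed = 225/2357 = 0.095460.
Risk difference = 0.056925 − 0.095460 = -0.038535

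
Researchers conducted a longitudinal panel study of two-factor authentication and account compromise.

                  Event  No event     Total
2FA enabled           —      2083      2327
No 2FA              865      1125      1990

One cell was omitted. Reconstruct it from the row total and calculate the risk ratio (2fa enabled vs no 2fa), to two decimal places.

The missing cell is in the exposed row: 2327 − 2083 = 244.
So a = 244, b = 2083, c = 865, d = 1125.
RR = [a/(a+b)] / [c/(c+d)] = (244/2327) / (865/1990) = 0.10486/0.43467 = 0.24123

0.24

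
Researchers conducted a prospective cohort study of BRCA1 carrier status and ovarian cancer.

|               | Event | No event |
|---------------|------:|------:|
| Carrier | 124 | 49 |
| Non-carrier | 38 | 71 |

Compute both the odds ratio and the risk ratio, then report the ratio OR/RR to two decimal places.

2.30

Cells: a = 124, b = 49, c = 38, d = 71.
OR = (124·71)/(49·38) = 8804/1862 = 4.72825
Risk in exposed = 124/173 = 0.71676; risk in unexposed = 38/109 = 0.34862; RR = 2.05598
OR/RR = 4.72825 / 2.05598 = 2.29976
The outcome is not rare, so the OR lies further from 1 than the RR.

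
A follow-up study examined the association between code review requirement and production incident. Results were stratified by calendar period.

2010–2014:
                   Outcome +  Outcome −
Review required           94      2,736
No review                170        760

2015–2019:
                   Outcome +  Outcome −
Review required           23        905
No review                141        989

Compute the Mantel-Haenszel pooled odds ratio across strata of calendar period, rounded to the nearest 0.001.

0.162

OR_MH = Σ(aᵢdᵢ/nᵢ) / Σ(bᵢcᵢ/nᵢ), where nᵢ is the stratum total.
Stratum 1 (2010–2014): n = 3760; a·d/n = 94·760/3760 = 19.0000; b·c/n = 2736·170/3760 = 123.7021
Stratum 2 (2015–2019): n = 2058; a·d/n = 23·989/2058 = 11.0530; b·c/n = 905·141/2058 = 62.0044
OR_MH = (19.0000 + 11.0530) / (123.7021 + 62.0044) = 30.0530 / 185.7065 = 0.16183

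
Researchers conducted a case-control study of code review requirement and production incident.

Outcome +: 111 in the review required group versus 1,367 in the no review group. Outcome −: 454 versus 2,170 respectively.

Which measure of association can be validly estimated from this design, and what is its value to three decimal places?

From the description: a = 111, b = 454, c = 1367, d = 2170.
This is a case-control study: participants were sampled on outcome status, so risks in the source population cannot be estimated directly — relative risk is not valid here. The odds ratio is the appropriate measure.
OR = (a·d)/(b·c) = (111 × 2170) / (454 × 1367) = 240870 / 620618 = 0.38811

0.388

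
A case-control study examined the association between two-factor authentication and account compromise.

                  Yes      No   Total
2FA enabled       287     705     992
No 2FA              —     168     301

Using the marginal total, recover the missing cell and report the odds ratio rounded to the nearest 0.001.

The missing cell is in the unexposed row: 301 − 168 = 133.
So a = 287, b = 705, c = 133, d = 168.
OR = (a·d)/(b·c) = (287 × 168) / (705 × 133) = 48216 / 93765 = 0.51422

0.514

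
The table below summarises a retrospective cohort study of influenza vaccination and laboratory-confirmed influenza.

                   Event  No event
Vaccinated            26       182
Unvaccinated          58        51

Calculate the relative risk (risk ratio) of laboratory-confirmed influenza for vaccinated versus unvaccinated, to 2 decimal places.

0.23

Cells: a = 26, b = 182, c = 58, d = 51.
Risk in exposed = 26/208 = 0.12500; risk in unexposed = 58/109 = 0.53211.
RR = 0.12500 / 0.53211 = 0.23491
The risk is 77% lower among the exposed than among the unexposed.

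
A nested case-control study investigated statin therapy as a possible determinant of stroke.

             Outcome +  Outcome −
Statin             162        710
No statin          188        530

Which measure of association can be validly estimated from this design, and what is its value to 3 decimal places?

Cells: a = 162, b = 710, c = 188, d = 530.
This is a nested case-control study: participants were sampled on outcome status, so risks in the source population cannot be estimated directly — relative risk is not valid here. The odds ratio is the appropriate measure.
OR = (a·d)/(b·c) = (162 × 530) / (710 × 188) = 85860 / 133480 = 0.64324

0.643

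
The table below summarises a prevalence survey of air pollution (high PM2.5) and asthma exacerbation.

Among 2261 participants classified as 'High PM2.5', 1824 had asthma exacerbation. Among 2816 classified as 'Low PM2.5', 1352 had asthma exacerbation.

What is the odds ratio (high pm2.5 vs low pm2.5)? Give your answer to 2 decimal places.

From the description: a = 1824, b = 437, c = 1352, d = 1464.
OR = (a·d)/(b·c) = (1824 × 1464) / (437 × 1352) = 2670336 / 590824 = 4.51968
The odds of asthma exacerbation are about 4.52 times as high in the high pm2.5 group.

4.52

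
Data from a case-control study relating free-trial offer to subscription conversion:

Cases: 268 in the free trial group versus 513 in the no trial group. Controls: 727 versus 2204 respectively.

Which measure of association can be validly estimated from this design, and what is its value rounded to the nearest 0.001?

1.584

From the description: a = 268, b = 727, c = 513, d = 2204.
This is a case-control study: participants were sampled on outcome status, so risks in the source population cannot be estimated directly — relative risk is not valid here. The odds ratio is the appropriate measure.
OR = (a·d)/(b·c) = (268 × 2204) / (727 × 513) = 590672 / 372951 = 1.58378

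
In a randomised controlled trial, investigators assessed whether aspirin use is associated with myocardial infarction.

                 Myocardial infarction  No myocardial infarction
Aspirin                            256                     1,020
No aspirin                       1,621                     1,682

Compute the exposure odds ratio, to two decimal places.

Cells: a = 256, b = 1020, c = 1621, d = 1682.
OR = (a·d)/(b·c) = (256 × 1682) / (1020 × 1621) = 430592 / 1653420 = 0.26043
Exposure is associated with lower odds of myocardial infarction (OR = 0.26 < 1).

0.26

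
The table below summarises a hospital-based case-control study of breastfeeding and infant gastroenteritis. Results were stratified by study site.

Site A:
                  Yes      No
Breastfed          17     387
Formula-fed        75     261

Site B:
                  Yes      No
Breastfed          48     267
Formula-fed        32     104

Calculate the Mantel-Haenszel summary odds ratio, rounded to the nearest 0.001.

OR_MH = Σ(aᵢdᵢ/nᵢ) / Σ(bᵢcᵢ/nᵢ), where nᵢ is the stratum total.
Stratum 1 (Site A): n = 740; a·d/n = 17·261/740 = 5.9959; b·c/n = 387·75/740 = 39.2230
Stratum 2 (Site B): n = 451; a·d/n = 48·104/451 = 11.0687; b·c/n = 267·32/451 = 18.9446
OR_MH = (5.9959 + 11.0687) / (39.2230 + 18.9446) = 17.0647 / 58.1675 = 0.29337

0.293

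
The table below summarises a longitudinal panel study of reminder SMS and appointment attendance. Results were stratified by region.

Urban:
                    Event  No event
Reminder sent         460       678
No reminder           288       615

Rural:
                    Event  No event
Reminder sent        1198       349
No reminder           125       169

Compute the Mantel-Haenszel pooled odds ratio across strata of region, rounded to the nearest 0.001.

2.083

OR_MH = Σ(aᵢdᵢ/nᵢ) / Σ(bᵢcᵢ/nᵢ), where nᵢ is the stratum total.
Stratum 1 (Urban): n = 2041; a·d/n = 460·615/2041 = 138.6085; b·c/n = 678·288/2041 = 95.6707
Stratum 2 (Rural): n = 1841; a·d/n = 1198·169/1841 = 109.9739; b·c/n = 349·125/1841 = 23.6964
OR_MH = (138.6085 + 109.9739) / (95.6707 + 23.6964) = 248.5825 / 119.3671 = 2.08250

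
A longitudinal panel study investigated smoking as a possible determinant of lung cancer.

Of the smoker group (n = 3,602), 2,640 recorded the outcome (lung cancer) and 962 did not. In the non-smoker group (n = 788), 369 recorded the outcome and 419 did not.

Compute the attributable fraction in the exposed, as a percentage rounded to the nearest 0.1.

From the description: a = 2640, b = 962, c = 369, d = 419.
Risk in exposed = 2640/3602 = 0.73293; risk in unexposed = 369/788 = 0.46827.
RR = 0.73293/0.46827 = 1.56516
AR% = (RR − 1)/RR × 100 = (1.56516 − 1)/1.56516 × 100 = 36.1090%

36.1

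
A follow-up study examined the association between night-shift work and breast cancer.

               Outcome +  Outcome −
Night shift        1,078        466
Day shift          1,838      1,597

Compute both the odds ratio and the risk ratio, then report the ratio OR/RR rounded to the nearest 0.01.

1.54

Cells: a = 1078, b = 466, c = 1838, d = 1597.
OR = (1078·1597)/(466·1838) = 1721566/856508 = 2.00998
Risk in exposed = 1078/1544 = 0.69819; risk in unexposed = 1838/3435 = 0.53508; RR = 1.30483
OR/RR = 2.00998 / 1.30483 = 1.54042
The outcome is not rare, so the OR lies further from 1 than the RR.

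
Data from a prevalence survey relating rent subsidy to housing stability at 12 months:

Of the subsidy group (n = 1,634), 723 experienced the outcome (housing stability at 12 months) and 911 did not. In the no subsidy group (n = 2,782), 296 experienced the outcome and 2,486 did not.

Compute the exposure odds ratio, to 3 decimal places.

6.665

From the description: a = 723, b = 911, c = 296, d = 2486.
OR = (a·d)/(b·c) = (723 × 2486) / (911 × 296) = 1797378 / 269656 = 6.66545
The odds of housing stability at 12 months are about 6.67 times as high in the subsidy group.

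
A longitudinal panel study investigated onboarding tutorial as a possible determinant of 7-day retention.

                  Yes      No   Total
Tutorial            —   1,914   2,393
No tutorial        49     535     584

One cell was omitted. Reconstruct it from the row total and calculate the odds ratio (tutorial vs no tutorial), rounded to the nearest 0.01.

2.73

The missing cell is in the exposed row: 2393 − 1914 = 479.
So a = 479, b = 1914, c = 49, d = 535.
OR = (a·d)/(b·c) = (479 × 535) / (1914 × 49) = 256265 / 93786 = 2.73244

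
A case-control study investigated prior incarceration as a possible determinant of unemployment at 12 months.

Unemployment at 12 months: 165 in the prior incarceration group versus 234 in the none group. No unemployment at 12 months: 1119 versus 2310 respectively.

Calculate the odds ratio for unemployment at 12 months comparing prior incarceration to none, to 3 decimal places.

1.456

From the description: a = 165, b = 1119, c = 234, d = 2310.
OR = (a·d)/(b·c) = (165 × 2310) / (1119 × 234) = 381150 / 261846 = 1.45563
The odds of unemployment at 12 months are about 1.46 times as high in the prior incarceration group.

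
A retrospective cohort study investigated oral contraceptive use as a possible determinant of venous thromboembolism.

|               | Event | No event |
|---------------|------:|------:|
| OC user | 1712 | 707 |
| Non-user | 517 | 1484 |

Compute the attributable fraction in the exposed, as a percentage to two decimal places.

Cells: a = 1712, b = 707, c = 517, d = 1484.
Risk in exposed = 1712/2419 = 0.70773; risk in unexposed = 517/2001 = 0.25837.
RR = 0.70773/0.25837 = 2.73920
AR% = (RR − 1)/RR × 100 = (2.73920 − 1)/2.73920 × 100 = 63.4930%

63.49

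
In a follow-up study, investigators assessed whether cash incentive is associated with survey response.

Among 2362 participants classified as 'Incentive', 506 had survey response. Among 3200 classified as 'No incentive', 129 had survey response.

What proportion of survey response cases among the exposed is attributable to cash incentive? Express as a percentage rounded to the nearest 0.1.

From the description: a = 506, b = 1856, c = 129, d = 3071.
Risk in exposed = 506/2362 = 0.21423; risk in unexposed = 129/3200 = 0.04031.
RR = 0.21423/0.04031 = 5.31411
AR% = (RR − 1)/RR × 100 = (5.31411 − 1)/5.31411 × 100 = 81.1822%

81.2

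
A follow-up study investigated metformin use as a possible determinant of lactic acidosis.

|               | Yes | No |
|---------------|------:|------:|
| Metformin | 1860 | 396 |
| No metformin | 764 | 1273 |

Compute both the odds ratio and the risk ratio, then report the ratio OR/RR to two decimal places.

Cells: a = 1860, b = 396, c = 764, d = 1273.
OR = (1860·1273)/(396·764) = 2367780/302544 = 7.82623
Risk in exposed = 1860/2256 = 0.82447; risk in unexposed = 764/2037 = 0.37506; RR = 2.19822
OR/RR = 7.82623 / 2.19822 = 3.56026
The outcome is not rare, so the OR lies further from 1 than the RR.

3.56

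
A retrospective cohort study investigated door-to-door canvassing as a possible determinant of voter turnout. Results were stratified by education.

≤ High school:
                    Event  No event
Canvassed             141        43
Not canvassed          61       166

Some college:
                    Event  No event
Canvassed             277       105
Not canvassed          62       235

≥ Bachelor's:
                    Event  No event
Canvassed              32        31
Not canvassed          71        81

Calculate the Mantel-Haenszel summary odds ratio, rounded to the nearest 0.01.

6.29

OR_MH = Σ(aᵢdᵢ/nᵢ) / Σ(bᵢcᵢ/nᵢ), where nᵢ is the stratum total.
Stratum 1 (≤ High school): n = 411; a·d/n = 141·166/411 = 56.9489; b·c/n = 43·61/411 = 6.3820
Stratum 2 (Some college): n = 679; a·d/n = 277·235/679 = 95.8689; b·c/n = 105·62/679 = 9.5876
Stratum 3 (≥ Bachelor's): n = 215; a·d/n = 32·81/215 = 12.0558; b·c/n = 31·71/215 = 10.2372
OR_MH = (56.9489 + 95.8689 + 12.0558) / (6.3820 + 9.5876 + 10.2372) = 164.8736 / 26.2068 = 6.29125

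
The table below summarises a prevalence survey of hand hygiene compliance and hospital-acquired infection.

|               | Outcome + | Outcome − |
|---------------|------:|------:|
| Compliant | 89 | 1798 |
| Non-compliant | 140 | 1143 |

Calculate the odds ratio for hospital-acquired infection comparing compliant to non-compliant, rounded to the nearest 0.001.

Cells: a = 89, b = 1798, c = 140, d = 1143.
OR = (a·d)/(b·c) = (89 × 1143) / (1798 × 140) = 101727 / 251720 = 0.40413
Exposure is associated with lower odds of hospital-acquired infection (OR = 0.40 < 1).

0.404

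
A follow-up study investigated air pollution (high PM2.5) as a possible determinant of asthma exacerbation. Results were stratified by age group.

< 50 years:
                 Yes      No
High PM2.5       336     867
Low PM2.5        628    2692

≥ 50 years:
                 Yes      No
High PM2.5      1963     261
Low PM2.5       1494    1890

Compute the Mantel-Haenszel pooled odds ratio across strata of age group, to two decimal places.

OR_MH = Σ(aᵢdᵢ/nᵢ) / Σ(bᵢcᵢ/nᵢ), where nᵢ is the stratum total.
Stratum 1 (< 50 years): n = 4523; a·d/n = 336·2692/4523 = 199.9805; b·c/n = 867·628/4523 = 120.3794
Stratum 2 (≥ 50 years): n = 5608; a·d/n = 1963·1890/5608 = 661.5674; b·c/n = 261·1494/5608 = 69.5317
OR_MH = (199.9805 + 661.5674) / (120.3794 + 69.5317) = 861.5479 / 189.9111 = 4.53658

4.54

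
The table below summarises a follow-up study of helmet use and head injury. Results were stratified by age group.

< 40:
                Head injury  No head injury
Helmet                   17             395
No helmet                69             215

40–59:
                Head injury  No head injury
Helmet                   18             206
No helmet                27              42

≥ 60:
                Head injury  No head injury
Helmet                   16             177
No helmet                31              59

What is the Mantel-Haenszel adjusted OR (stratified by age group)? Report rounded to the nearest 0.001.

0.144

OR_MH = Σ(aᵢdᵢ/nᵢ) / Σ(bᵢcᵢ/nᵢ), where nᵢ is the stratum total.
Stratum 1 (< 40): n = 696; a·d/n = 17·215/696 = 5.2514; b·c/n = 395·69/696 = 39.1595
Stratum 2 (40–59): n = 293; a·d/n = 18·42/293 = 2.5802; b·c/n = 206·27/293 = 18.9829
Stratum 3 (≥ 60): n = 283; a·d/n = 16·59/283 = 3.3357; b·c/n = 177·31/283 = 19.3887
OR_MH = (5.2514 + 2.5802 + 3.3357) / (39.1595 + 18.9829 + 19.3887) = 11.1673 / 77.5311 = 0.14404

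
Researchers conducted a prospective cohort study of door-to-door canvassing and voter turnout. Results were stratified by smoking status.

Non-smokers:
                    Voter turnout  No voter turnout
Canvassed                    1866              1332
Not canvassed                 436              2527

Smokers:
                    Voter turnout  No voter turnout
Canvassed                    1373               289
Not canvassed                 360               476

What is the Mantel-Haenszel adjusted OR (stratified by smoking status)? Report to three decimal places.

7.556

OR_MH = Σ(aᵢdᵢ/nᵢ) / Σ(bᵢcᵢ/nᵢ), where nᵢ is the stratum total.
Stratum 1 (Non-smokers): n = 6161; a·d/n = 1866·2527/6161 = 765.3598; b·c/n = 1332·436/6161 = 94.2626
Stratum 2 (Smokers): n = 2498; a·d/n = 1373·476/2498 = 261.6285; b·c/n = 289·360/2498 = 41.6493
OR_MH = (765.3598 + 261.6285) / (94.2626 + 41.6493) = 1026.9883 / 135.9119 = 7.55628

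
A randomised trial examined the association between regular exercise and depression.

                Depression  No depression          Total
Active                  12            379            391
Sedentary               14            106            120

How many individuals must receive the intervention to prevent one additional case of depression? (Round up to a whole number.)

Risk in treated group = 12/391 = 0.03069; risk in control = 14/120 = 0.11667.
Absolute risk reduction = 0.11667 − 0.03069 = 0.08598
NNT = 1 / ARR = 1 / 0.08598 = 11.631 → round up → 12

12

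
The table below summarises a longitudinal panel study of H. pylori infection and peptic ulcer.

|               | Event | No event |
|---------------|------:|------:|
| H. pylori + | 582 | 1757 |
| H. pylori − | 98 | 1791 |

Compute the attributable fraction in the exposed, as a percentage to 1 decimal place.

Cells: a = 582, b = 1757, c = 98, d = 1791.
Risk in exposed = 582/2339 = 0.24882; risk in unexposed = 98/1889 = 0.05188.
RR = 0.24882/0.05188 = 4.79622
AR% = (RR − 1)/RR × 100 = (4.79622 − 1)/4.79622 × 100 = 79.1502%

79.2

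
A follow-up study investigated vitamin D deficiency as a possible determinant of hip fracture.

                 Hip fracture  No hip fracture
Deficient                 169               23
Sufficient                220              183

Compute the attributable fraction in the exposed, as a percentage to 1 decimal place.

Cells: a = 169, b = 23, c = 220, d = 183.
Risk in exposed = 169/192 = 0.88021; risk in unexposed = 220/403 = 0.54591.
RR = 0.88021/0.54591 = 1.61238
AR% = (RR − 1)/RR × 100 = (1.61238 − 1)/1.61238 × 100 = 37.9799%

38.0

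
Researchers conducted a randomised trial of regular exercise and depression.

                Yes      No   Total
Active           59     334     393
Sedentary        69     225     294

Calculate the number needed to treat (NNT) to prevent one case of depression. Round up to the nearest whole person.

Risk in treated group = 59/393 = 0.15013; risk in control = 69/294 = 0.23469.
Absolute risk reduction = 0.23469 − 0.15013 = 0.08457
NNT = 1 / ARR = 1 / 0.08457 = 11.825 → round up → 12

12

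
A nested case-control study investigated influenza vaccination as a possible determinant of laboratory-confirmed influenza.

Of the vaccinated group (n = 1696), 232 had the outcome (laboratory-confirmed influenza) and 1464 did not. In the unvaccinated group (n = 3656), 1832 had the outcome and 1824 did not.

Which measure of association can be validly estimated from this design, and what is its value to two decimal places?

0.16

From the description: a = 232, b = 1464, c = 1832, d = 1824.
This is a nested case-control study: participants were sampled on outcome status, so risks in the source population cannot be estimated directly — relative risk is not valid here. The odds ratio is the appropriate measure.
OR = (a·d)/(b·c) = (232 × 1824) / (1464 × 1832) = 423168 / 2682048 = 0.15778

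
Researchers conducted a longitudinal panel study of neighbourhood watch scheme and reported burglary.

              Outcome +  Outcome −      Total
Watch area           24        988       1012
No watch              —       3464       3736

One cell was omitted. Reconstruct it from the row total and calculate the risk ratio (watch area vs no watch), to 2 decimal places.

0.33

The missing cell is in the unexposed row: 3736 − 3464 = 272.
So a = 24, b = 988, c = 272, d = 3464.
RR = [a/(a+b)] / [c/(c+d)] = (24/1012) / (272/3736) = 0.02372/0.07281 = 0.32574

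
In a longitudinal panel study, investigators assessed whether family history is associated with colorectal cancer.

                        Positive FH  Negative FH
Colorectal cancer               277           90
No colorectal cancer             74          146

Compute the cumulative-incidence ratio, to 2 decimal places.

2.07

Reading the table with exposure as columns: a = 277 (Positive FH, case), b = 74 (Positive FH, non-case), c = 90 (Negative FH, case), d = 146.
Risk in exposed = 277/351 = 0.78917; risk in unexposed = 90/236 = 0.38136.
RR = 0.78917 / 0.38136 = 2.06939
The risk among the exposed is 2.07 times that among the unexposed.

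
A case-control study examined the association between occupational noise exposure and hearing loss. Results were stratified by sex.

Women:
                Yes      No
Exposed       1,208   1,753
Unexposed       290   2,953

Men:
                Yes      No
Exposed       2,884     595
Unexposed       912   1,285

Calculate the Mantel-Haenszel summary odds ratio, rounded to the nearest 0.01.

OR_MH = Σ(aᵢdᵢ/nᵢ) / Σ(bᵢcᵢ/nᵢ), where nᵢ is the stratum total.
Stratum 1 (Women): n = 6204; a·d/n = 1208·2953/6204 = 574.9877; b·c/n = 1753·290/6204 = 81.9423
Stratum 2 (Men): n = 5676; a·d/n = 2884·1285/5676 = 652.9140; b·c/n = 595·912/5676 = 95.6025
OR_MH = (574.9877 + 652.9140) / (81.9423 + 95.6025) = 1227.9018 / 177.5448 = 6.91601

6.92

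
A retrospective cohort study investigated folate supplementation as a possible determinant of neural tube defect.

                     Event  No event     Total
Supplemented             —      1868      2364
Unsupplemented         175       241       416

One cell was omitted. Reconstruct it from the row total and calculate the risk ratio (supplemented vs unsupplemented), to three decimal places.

The missing cell is in the exposed row: 2364 − 1868 = 496.
So a = 496, b = 1868, c = 175, d = 241.
RR = [a/(a+b)] / [c/(c+d)] = (496/2364) / (175/416) = 0.20981/0.42067 = 0.49876

0.499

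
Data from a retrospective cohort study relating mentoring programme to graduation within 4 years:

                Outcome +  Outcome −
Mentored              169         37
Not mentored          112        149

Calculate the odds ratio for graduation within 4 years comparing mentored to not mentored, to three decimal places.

6.076

Cells: a = 169, b = 37, c = 112, d = 149.
OR = (a·d)/(b·c) = (169 × 149) / (37 × 112) = 25181 / 4144 = 6.07650
The odds of graduation within 4 years are about 6.08 times as high in the mentored group.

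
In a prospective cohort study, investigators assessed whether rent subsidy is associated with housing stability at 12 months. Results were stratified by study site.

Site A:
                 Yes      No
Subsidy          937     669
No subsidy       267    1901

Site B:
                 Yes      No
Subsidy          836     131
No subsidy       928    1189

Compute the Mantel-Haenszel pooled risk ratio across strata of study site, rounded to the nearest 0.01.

RR_MH = Σ(aᵢ·n₀ᵢ/nᵢ) / Σ(cᵢ·n₁ᵢ/nᵢ), with n₁ᵢ = aᵢ+bᵢ (exposed), n₀ᵢ = cᵢ+dᵢ (unexposed), nᵢ = n₁ᵢ+n₀ᵢ.
Stratum 1 (Site A): n₁ = 1606, n₀ = 2168, n = 3774; a·n₀/n = 937·2168/3774 = 538.2660; c·n₁/n = 267·1606/3774 = 113.6200
Stratum 2 (Site B): n₁ = 967, n₀ = 2117, n = 3084; a·n₀/n = 836·2117/3084 = 573.8690; c·n₁/n = 928·967/3084 = 290.9780
RR_MH = (538.2660 + 573.8690) / (113.6200 + 290.9780) = 1112.1350 / 404.5980 = 2.74874

2.75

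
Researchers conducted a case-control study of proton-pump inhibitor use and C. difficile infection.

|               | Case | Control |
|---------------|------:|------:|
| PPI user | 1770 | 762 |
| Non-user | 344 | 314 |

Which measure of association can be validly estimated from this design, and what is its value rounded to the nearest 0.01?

Cells: a = 1770, b = 762, c = 344, d = 314.
This is a case-control study: participants were sampled on outcome status, so risks in the source population cannot be estimated directly — relative risk is not valid here. The odds ratio is the appropriate measure.
OR = (a·d)/(b·c) = (1770 × 314) / (762 × 344) = 555780 / 262128 = 2.12026

2.12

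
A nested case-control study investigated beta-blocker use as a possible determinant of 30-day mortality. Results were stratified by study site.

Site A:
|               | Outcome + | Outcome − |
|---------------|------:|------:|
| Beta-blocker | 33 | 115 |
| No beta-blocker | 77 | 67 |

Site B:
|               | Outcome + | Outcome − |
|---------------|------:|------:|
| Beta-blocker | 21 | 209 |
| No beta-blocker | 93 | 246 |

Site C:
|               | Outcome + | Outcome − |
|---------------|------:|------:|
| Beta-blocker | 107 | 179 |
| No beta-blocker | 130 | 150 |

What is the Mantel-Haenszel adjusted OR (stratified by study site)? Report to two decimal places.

OR_MH = Σ(aᵢdᵢ/nᵢ) / Σ(bᵢcᵢ/nᵢ), where nᵢ is the stratum total.
Stratum 1 (Site A): n = 292; a·d/n = 33·67/292 = 7.5719; b·c/n = 115·77/292 = 30.3253
Stratum 2 (Site B): n = 569; a·d/n = 21·246/569 = 9.0791; b·c/n = 209·93/569 = 34.1599
Stratum 3 (Site C): n = 566; a·d/n = 107·150/566 = 28.3569; b·c/n = 179·130/566 = 41.1131
OR_MH = (7.5719 + 9.0791 + 28.3569) / (30.3253 + 34.1599 + 41.1131) = 45.0079 / 105.5983 = 0.42622

0.43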